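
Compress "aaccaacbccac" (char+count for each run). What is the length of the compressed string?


Input: aaccaacbccac
Runs:
  'a' x 2 => "a2"
  'c' x 2 => "c2"
  'a' x 2 => "a2"
  'c' x 1 => "c1"
  'b' x 1 => "b1"
  'c' x 2 => "c2"
  'a' x 1 => "a1"
  'c' x 1 => "c1"
Compressed: "a2c2a2c1b1c2a1c1"
Compressed length: 16

16


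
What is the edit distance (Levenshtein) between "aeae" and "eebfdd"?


Computing edit distance: "aeae" -> "eebfdd"
DP table:
           e    e    b    f    d    d
      0    1    2    3    4    5    6
  a   1    1    2    3    4    5    6
  e   2    1    1    2    3    4    5
  a   3    2    2    2    3    4    5
  e   4    3    2    3    3    4    5
Edit distance = dp[4][6] = 5

5


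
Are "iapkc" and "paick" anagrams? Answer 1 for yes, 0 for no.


Strings: "iapkc", "paick"
Sorted first:  acikp
Sorted second: acikp
Sorted forms match => anagrams

1


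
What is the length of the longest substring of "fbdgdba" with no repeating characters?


Input: "fbdgdba"
Sliding window (track last position of each char):
  Position 0 ('f'): window [0,0] length 1 -- new best
  Position 1 ('b'): window [0,1] length 2 -- new best
  Position 2 ('d'): window [0,2] length 3 -- new best
  Position 3 ('g'): window [0,3] length 4 -- new best
  Position 4 ('d'): repeat (last at 2), move window start to 3
  Position 4 ('d'): window [3,4] length 2
  Position 5 ('b'): window [3,5] length 3
  Position 6 ('a'): window [3,6] length 4
Longest substring with no repeats: "fbdg" with length 4

4


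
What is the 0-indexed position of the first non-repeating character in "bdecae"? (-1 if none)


Input: bdecae
Character frequencies:
  'a': 1
  'b': 1
  'c': 1
  'd': 1
  'e': 2
Scanning left to right for freq == 1:
  Position 0 ('b'): unique! => answer = 0

0


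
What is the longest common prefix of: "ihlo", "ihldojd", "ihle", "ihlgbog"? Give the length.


Words: ihlo, ihldojd, ihle, ihlgbog
  Position 0: all 'i' => match
  Position 1: all 'h' => match
  Position 2: all 'l' => match
  Position 3: ('o', 'd', 'e', 'g') => mismatch, stop
LCP = "ihl" (length 3)

3


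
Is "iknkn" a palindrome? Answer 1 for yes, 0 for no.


Input: iknkn
Reversed: nknki
  Compare pos 0 ('i') with pos 4 ('n'): MISMATCH
  Compare pos 1 ('k') with pos 3 ('k'): match
Result: not a palindrome

0


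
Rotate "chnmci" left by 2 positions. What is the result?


Input: "chnmci", rotate left by 2
First 2 characters: "ch"
Remaining characters: "nmci"
Concatenate remaining + first: "nmci" + "ch" = "nmcich"

nmcich


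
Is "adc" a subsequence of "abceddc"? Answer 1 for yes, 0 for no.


Check if "adc" is a subsequence of "abceddc"
Greedy scan:
  Position 0 ('a'): matches sub[0] = 'a'
  Position 1 ('b'): no match needed
  Position 2 ('c'): no match needed
  Position 3 ('e'): no match needed
  Position 4 ('d'): matches sub[1] = 'd'
  Position 5 ('d'): no match needed
  Position 6 ('c'): matches sub[2] = 'c'
All 3 characters matched => is a subsequence

1


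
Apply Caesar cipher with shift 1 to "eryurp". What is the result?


Caesar cipher: shift "eryurp" by 1
  'e' (pos 4) + 1 = pos 5 = 'f'
  'r' (pos 17) + 1 = pos 18 = 's'
  'y' (pos 24) + 1 = pos 25 = 'z'
  'u' (pos 20) + 1 = pos 21 = 'v'
  'r' (pos 17) + 1 = pos 18 = 's'
  'p' (pos 15) + 1 = pos 16 = 'q'
Result: fszvsq

fszvsq


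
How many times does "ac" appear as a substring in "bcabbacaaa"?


Searching for "ac" in "bcabbacaaa"
Scanning each position:
  Position 0: "bc" => no
  Position 1: "ca" => no
  Position 2: "ab" => no
  Position 3: "bb" => no
  Position 4: "ba" => no
  Position 5: "ac" => MATCH
  Position 6: "ca" => no
  Position 7: "aa" => no
  Position 8: "aa" => no
Total occurrences: 1

1


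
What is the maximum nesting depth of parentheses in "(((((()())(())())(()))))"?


Input: "(((((()())(())())(()))))"
Tracking depth:
  Position 0 '(': depth becomes 1
  Position 1 '(': depth becomes 2
  Position 2 '(': depth becomes 3
  Position 3 '(': depth becomes 4
  Position 4 '(': depth becomes 5
  Position 5 '(': depth becomes 6
  Position 6 ')': depth becomes 5
  Position 7 '(': depth becomes 6
  Position 8 ')': depth becomes 5
  Position 9 ')': depth becomes 4
  Position 10 '(': depth becomes 5
  Position 11 '(': depth becomes 6
  Position 12 ')': depth becomes 5
  Position 13 ')': depth becomes 4
  Position 14 '(': depth becomes 5
  Position 15 ')': depth becomes 4
  Position 16 ')': depth becomes 3
  Position 17 '(': depth becomes 4
  Position 18 '(': depth becomes 5
  Position 19 ')': depth becomes 4
  Position 20 ')': depth becomes 3
  Position 21 ')': depth becomes 2
  Position 22 ')': depth becomes 1
  Position 23 ')': depth becomes 0
Maximum depth reached: 6

6


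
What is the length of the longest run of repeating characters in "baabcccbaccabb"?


Input: "baabcccbaccabb"
Scanning for longest run:
  Position 1 ('a'): new char, reset run to 1
  Position 2 ('a'): continues run of 'a', length=2
  Position 3 ('b'): new char, reset run to 1
  Position 4 ('c'): new char, reset run to 1
  Position 5 ('c'): continues run of 'c', length=2
  Position 6 ('c'): continues run of 'c', length=3
  Position 7 ('b'): new char, reset run to 1
  Position 8 ('a'): new char, reset run to 1
  Position 9 ('c'): new char, reset run to 1
  Position 10 ('c'): continues run of 'c', length=2
  Position 11 ('a'): new char, reset run to 1
  Position 12 ('b'): new char, reset run to 1
  Position 13 ('b'): continues run of 'b', length=2
Longest run: 'c' with length 3

3


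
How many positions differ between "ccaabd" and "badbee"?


Comparing "ccaabd" and "badbee" position by position:
  Position 0: 'c' vs 'b' => DIFFER
  Position 1: 'c' vs 'a' => DIFFER
  Position 2: 'a' vs 'd' => DIFFER
  Position 3: 'a' vs 'b' => DIFFER
  Position 4: 'b' vs 'e' => DIFFER
  Position 5: 'd' vs 'e' => DIFFER
Positions that differ: 6

6


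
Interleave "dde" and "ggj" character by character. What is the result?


Interleaving "dde" and "ggj":
  Position 0: 'd' from first, 'g' from second => "dg"
  Position 1: 'd' from first, 'g' from second => "dg"
  Position 2: 'e' from first, 'j' from second => "ej"
Result: dgdgej

dgdgej


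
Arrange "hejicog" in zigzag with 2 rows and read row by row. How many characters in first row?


Zigzag "hejicog" into 2 rows:
Placing characters:
  'h' => row 0
  'e' => row 1
  'j' => row 0
  'i' => row 1
  'c' => row 0
  'o' => row 1
  'g' => row 0
Rows:
  Row 0: "hjcg"
  Row 1: "eio"
First row length: 4

4


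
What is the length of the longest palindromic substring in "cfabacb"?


Input: "cfabacb"
Checking substrings for palindromes:
  [2:5] "aba" (len 3) => palindrome
Longest palindromic substring: "aba" with length 3

3


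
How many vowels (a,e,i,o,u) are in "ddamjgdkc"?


Input: ddamjgdkc
Checking each character:
  'd' at position 0: consonant
  'd' at position 1: consonant
  'a' at position 2: vowel (running total: 1)
  'm' at position 3: consonant
  'j' at position 4: consonant
  'g' at position 5: consonant
  'd' at position 6: consonant
  'k' at position 7: consonant
  'c' at position 8: consonant
Total vowels: 1

1


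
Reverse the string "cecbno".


Input: cecbno
Reading characters right to left:
  Position 5: 'o'
  Position 4: 'n'
  Position 3: 'b'
  Position 2: 'c'
  Position 1: 'e'
  Position 0: 'c'
Reversed: onbcec

onbcec


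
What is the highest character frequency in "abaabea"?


Input: abaabea
Character counts:
  'a': 4
  'b': 2
  'e': 1
Maximum frequency: 4

4


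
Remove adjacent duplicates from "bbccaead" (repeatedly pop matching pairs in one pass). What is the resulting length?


Input: bbccaead
Stack-based adjacent duplicate removal:
  Read 'b': push. Stack: b
  Read 'b': matches stack top 'b' => pop. Stack: (empty)
  Read 'c': push. Stack: c
  Read 'c': matches stack top 'c' => pop. Stack: (empty)
  Read 'a': push. Stack: a
  Read 'e': push. Stack: ae
  Read 'a': push. Stack: aea
  Read 'd': push. Stack: aead
Final stack: "aead" (length 4)

4


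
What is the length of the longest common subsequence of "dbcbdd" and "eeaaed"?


LCS of "dbcbdd" and "eeaaed"
DP table:
           e    e    a    a    e    d
      0    0    0    0    0    0    0
  d   0    0    0    0    0    0    1
  b   0    0    0    0    0    0    1
  c   0    0    0    0    0    0    1
  b   0    0    0    0    0    0    1
  d   0    0    0    0    0    0    1
  d   0    0    0    0    0    0    1
LCS length = dp[6][6] = 1

1


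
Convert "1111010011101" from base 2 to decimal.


Input: "1111010011101" in base 2
Positional expansion:
  Digit '1' (value 1) x 2^12 = 4096
  Digit '1' (value 1) x 2^11 = 2048
  Digit '1' (value 1) x 2^10 = 1024
  Digit '1' (value 1) x 2^9 = 512
  Digit '0' (value 0) x 2^8 = 0
  Digit '1' (value 1) x 2^7 = 128
  Digit '0' (value 0) x 2^6 = 0
  Digit '0' (value 0) x 2^5 = 0
  Digit '1' (value 1) x 2^4 = 16
  Digit '1' (value 1) x 2^3 = 8
  Digit '1' (value 1) x 2^2 = 4
  Digit '0' (value 0) x 2^1 = 0
  Digit '1' (value 1) x 2^0 = 1
Sum = 7837

7837


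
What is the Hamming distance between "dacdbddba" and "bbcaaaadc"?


Comparing "dacdbddba" and "bbcaaaadc" position by position:
  Position 0: 'd' vs 'b' => differ
  Position 1: 'a' vs 'b' => differ
  Position 2: 'c' vs 'c' => same
  Position 3: 'd' vs 'a' => differ
  Position 4: 'b' vs 'a' => differ
  Position 5: 'd' vs 'a' => differ
  Position 6: 'd' vs 'a' => differ
  Position 7: 'b' vs 'd' => differ
  Position 8: 'a' vs 'c' => differ
Total differences (Hamming distance): 8

8


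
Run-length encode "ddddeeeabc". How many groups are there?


Input: ddddeeeabc
Scanning for consecutive runs:
  Group 1: 'd' x 4 (positions 0-3)
  Group 2: 'e' x 3 (positions 4-6)
  Group 3: 'a' x 1 (positions 7-7)
  Group 4: 'b' x 1 (positions 8-8)
  Group 5: 'c' x 1 (positions 9-9)
Total groups: 5

5


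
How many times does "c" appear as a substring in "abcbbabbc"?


Searching for "c" in "abcbbabbc"
Scanning each position:
  Position 0: "a" => no
  Position 1: "b" => no
  Position 2: "c" => MATCH
  Position 3: "b" => no
  Position 4: "b" => no
  Position 5: "a" => no
  Position 6: "b" => no
  Position 7: "b" => no
  Position 8: "c" => MATCH
Total occurrences: 2

2


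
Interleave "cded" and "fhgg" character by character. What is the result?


Interleaving "cded" and "fhgg":
  Position 0: 'c' from first, 'f' from second => "cf"
  Position 1: 'd' from first, 'h' from second => "dh"
  Position 2: 'e' from first, 'g' from second => "eg"
  Position 3: 'd' from first, 'g' from second => "dg"
Result: cfdhegdg

cfdhegdg


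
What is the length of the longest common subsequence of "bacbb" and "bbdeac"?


LCS of "bacbb" and "bbdeac"
DP table:
           b    b    d    e    a    c
      0    0    0    0    0    0    0
  b   0    1    1    1    1    1    1
  a   0    1    1    1    1    2    2
  c   0    1    1    1    1    2    3
  b   0    1    2    2    2    2    3
  b   0    1    2    2    2    2    3
LCS length = dp[5][6] = 3

3


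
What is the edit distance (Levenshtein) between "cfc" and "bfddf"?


Computing edit distance: "cfc" -> "bfddf"
DP table:
           b    f    d    d    f
      0    1    2    3    4    5
  c   1    1    2    3    4    5
  f   2    2    1    2    3    4
  c   3    3    2    2    3    4
Edit distance = dp[3][5] = 4

4


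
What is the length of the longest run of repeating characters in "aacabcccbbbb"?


Input: "aacabcccbbbb"
Scanning for longest run:
  Position 1 ('a'): continues run of 'a', length=2
  Position 2 ('c'): new char, reset run to 1
  Position 3 ('a'): new char, reset run to 1
  Position 4 ('b'): new char, reset run to 1
  Position 5 ('c'): new char, reset run to 1
  Position 6 ('c'): continues run of 'c', length=2
  Position 7 ('c'): continues run of 'c', length=3
  Position 8 ('b'): new char, reset run to 1
  Position 9 ('b'): continues run of 'b', length=2
  Position 10 ('b'): continues run of 'b', length=3
  Position 11 ('b'): continues run of 'b', length=4
Longest run: 'b' with length 4

4


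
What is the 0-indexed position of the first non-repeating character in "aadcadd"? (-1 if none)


Input: aadcadd
Character frequencies:
  'a': 3
  'c': 1
  'd': 3
Scanning left to right for freq == 1:
  Position 0 ('a'): freq=3, skip
  Position 1 ('a'): freq=3, skip
  Position 2 ('d'): freq=3, skip
  Position 3 ('c'): unique! => answer = 3

3


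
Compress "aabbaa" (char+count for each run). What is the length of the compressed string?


Input: aabbaa
Runs:
  'a' x 2 => "a2"
  'b' x 2 => "b2"
  'a' x 2 => "a2"
Compressed: "a2b2a2"
Compressed length: 6

6


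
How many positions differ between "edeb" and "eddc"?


Comparing "edeb" and "eddc" position by position:
  Position 0: 'e' vs 'e' => same
  Position 1: 'd' vs 'd' => same
  Position 2: 'e' vs 'd' => DIFFER
  Position 3: 'b' vs 'c' => DIFFER
Positions that differ: 2

2


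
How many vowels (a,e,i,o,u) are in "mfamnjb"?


Input: mfamnjb
Checking each character:
  'm' at position 0: consonant
  'f' at position 1: consonant
  'a' at position 2: vowel (running total: 1)
  'm' at position 3: consonant
  'n' at position 4: consonant
  'j' at position 5: consonant
  'b' at position 6: consonant
Total vowels: 1

1


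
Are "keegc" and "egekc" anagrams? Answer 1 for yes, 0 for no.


Strings: "keegc", "egekc"
Sorted first:  ceegk
Sorted second: ceegk
Sorted forms match => anagrams

1


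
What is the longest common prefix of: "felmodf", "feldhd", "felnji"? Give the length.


Words: felmodf, feldhd, felnji
  Position 0: all 'f' => match
  Position 1: all 'e' => match
  Position 2: all 'l' => match
  Position 3: ('m', 'd', 'n') => mismatch, stop
LCP = "fel" (length 3)

3


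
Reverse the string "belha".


Input: belha
Reading characters right to left:
  Position 4: 'a'
  Position 3: 'h'
  Position 2: 'l'
  Position 1: 'e'
  Position 0: 'b'
Reversed: ahleb

ahleb


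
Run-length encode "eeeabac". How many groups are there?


Input: eeeabac
Scanning for consecutive runs:
  Group 1: 'e' x 3 (positions 0-2)
  Group 2: 'a' x 1 (positions 3-3)
  Group 3: 'b' x 1 (positions 4-4)
  Group 4: 'a' x 1 (positions 5-5)
  Group 5: 'c' x 1 (positions 6-6)
Total groups: 5

5


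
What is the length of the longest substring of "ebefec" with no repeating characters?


Input: "ebefec"
Sliding window (track last position of each char):
  Position 0 ('e'): window [0,0] length 1 -- new best
  Position 1 ('b'): window [0,1] length 2 -- new best
  Position 2 ('e'): repeat (last at 0), move window start to 1
  Position 2 ('e'): window [1,2] length 2
  Position 3 ('f'): window [1,3] length 3 -- new best
  Position 4 ('e'): repeat (last at 2), move window start to 3
  Position 4 ('e'): window [3,4] length 2
  Position 5 ('c'): window [3,5] length 3
Longest substring with no repeats: "bef" with length 3

3


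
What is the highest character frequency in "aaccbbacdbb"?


Input: aaccbbacdbb
Character counts:
  'a': 3
  'b': 4
  'c': 3
  'd': 1
Maximum frequency: 4

4


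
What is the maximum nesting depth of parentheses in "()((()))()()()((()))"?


Input: "()((()))()()()((()))"
Tracking depth:
  Position 0 '(': depth becomes 1
  Position 1 ')': depth becomes 0
  Position 2 '(': depth becomes 1
  Position 3 '(': depth becomes 2
  Position 4 '(': depth becomes 3
  Position 5 ')': depth becomes 2
  Position 6 ')': depth becomes 1
  Position 7 ')': depth becomes 0
  Position 8 '(': depth becomes 1
  Position 9 ')': depth becomes 0
  Position 10 '(': depth becomes 1
  Position 11 ')': depth becomes 0
  Position 12 '(': depth becomes 1
  Position 13 ')': depth becomes 0
  Position 14 '(': depth becomes 1
  Position 15 '(': depth becomes 2
  Position 16 '(': depth becomes 3
  Position 17 ')': depth becomes 2
  Position 18 ')': depth becomes 1
  Position 19 ')': depth becomes 0
Maximum depth reached: 3

3


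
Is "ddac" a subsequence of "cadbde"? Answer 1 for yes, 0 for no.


Check if "ddac" is a subsequence of "cadbde"
Greedy scan:
  Position 0 ('c'): no match needed
  Position 1 ('a'): no match needed
  Position 2 ('d'): matches sub[0] = 'd'
  Position 3 ('b'): no match needed
  Position 4 ('d'): matches sub[1] = 'd'
  Position 5 ('e'): no match needed
Only matched 2/4 characters => not a subsequence

0


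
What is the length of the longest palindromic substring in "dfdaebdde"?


Input: "dfdaebdde"
Checking substrings for palindromes:
  [0:3] "dfd" (len 3) => palindrome
  [6:8] "dd" (len 2) => palindrome
Longest palindromic substring: "dfd" with length 3

3


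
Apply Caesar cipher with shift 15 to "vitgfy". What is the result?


Caesar cipher: shift "vitgfy" by 15
  'v' (pos 21) + 15 = pos 10 = 'k'
  'i' (pos 8) + 15 = pos 23 = 'x'
  't' (pos 19) + 15 = pos 8 = 'i'
  'g' (pos 6) + 15 = pos 21 = 'v'
  'f' (pos 5) + 15 = pos 20 = 'u'
  'y' (pos 24) + 15 = pos 13 = 'n'
Result: kxivun

kxivun


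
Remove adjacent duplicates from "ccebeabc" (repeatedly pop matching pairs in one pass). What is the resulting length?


Input: ccebeabc
Stack-based adjacent duplicate removal:
  Read 'c': push. Stack: c
  Read 'c': matches stack top 'c' => pop. Stack: (empty)
  Read 'e': push. Stack: e
  Read 'b': push. Stack: eb
  Read 'e': push. Stack: ebe
  Read 'a': push. Stack: ebea
  Read 'b': push. Stack: ebeab
  Read 'c': push. Stack: ebeabc
Final stack: "ebeabc" (length 6)

6


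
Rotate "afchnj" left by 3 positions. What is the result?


Input: "afchnj", rotate left by 3
First 3 characters: "afc"
Remaining characters: "hnj"
Concatenate remaining + first: "hnj" + "afc" = "hnjafc"

hnjafc


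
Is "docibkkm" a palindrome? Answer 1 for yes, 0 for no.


Input: docibkkm
Reversed: mkkbicod
  Compare pos 0 ('d') with pos 7 ('m'): MISMATCH
  Compare pos 1 ('o') with pos 6 ('k'): MISMATCH
  Compare pos 2 ('c') with pos 5 ('k'): MISMATCH
  Compare pos 3 ('i') with pos 4 ('b'): MISMATCH
Result: not a palindrome

0


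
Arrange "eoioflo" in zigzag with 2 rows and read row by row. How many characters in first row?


Zigzag "eoioflo" into 2 rows:
Placing characters:
  'e' => row 0
  'o' => row 1
  'i' => row 0
  'o' => row 1
  'f' => row 0
  'l' => row 1
  'o' => row 0
Rows:
  Row 0: "eifo"
  Row 1: "ool"
First row length: 4

4


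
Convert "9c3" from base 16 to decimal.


Input: "9c3" in base 16
Positional expansion:
  Digit '9' (value 9) x 16^2 = 2304
  Digit 'c' (value 12) x 16^1 = 192
  Digit '3' (value 3) x 16^0 = 3
Sum = 2499

2499


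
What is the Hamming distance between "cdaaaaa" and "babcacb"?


Comparing "cdaaaaa" and "babcacb" position by position:
  Position 0: 'c' vs 'b' => differ
  Position 1: 'd' vs 'a' => differ
  Position 2: 'a' vs 'b' => differ
  Position 3: 'a' vs 'c' => differ
  Position 4: 'a' vs 'a' => same
  Position 5: 'a' vs 'c' => differ
  Position 6: 'a' vs 'b' => differ
Total differences (Hamming distance): 6

6


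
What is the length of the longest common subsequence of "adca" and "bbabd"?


LCS of "adca" and "bbabd"
DP table:
           b    b    a    b    d
      0    0    0    0    0    0
  a   0    0    0    1    1    1
  d   0    0    0    1    1    2
  c   0    0    0    1    1    2
  a   0    0    0    1    1    2
LCS length = dp[4][5] = 2

2


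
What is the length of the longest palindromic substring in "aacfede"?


Input: "aacfede"
Checking substrings for palindromes:
  [4:7] "ede" (len 3) => palindrome
  [0:2] "aa" (len 2) => palindrome
Longest palindromic substring: "ede" with length 3

3


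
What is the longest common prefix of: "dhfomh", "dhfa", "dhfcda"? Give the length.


Words: dhfomh, dhfa, dhfcda
  Position 0: all 'd' => match
  Position 1: all 'h' => match
  Position 2: all 'f' => match
  Position 3: ('o', 'a', 'c') => mismatch, stop
LCP = "dhf" (length 3)

3


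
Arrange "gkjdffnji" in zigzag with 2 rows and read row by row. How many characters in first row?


Zigzag "gkjdffnji" into 2 rows:
Placing characters:
  'g' => row 0
  'k' => row 1
  'j' => row 0
  'd' => row 1
  'f' => row 0
  'f' => row 1
  'n' => row 0
  'j' => row 1
  'i' => row 0
Rows:
  Row 0: "gjfni"
  Row 1: "kdfj"
First row length: 5

5


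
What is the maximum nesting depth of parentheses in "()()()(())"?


Input: "()()()(())"
Tracking depth:
  Position 0 '(': depth becomes 1
  Position 1 ')': depth becomes 0
  Position 2 '(': depth becomes 1
  Position 3 ')': depth becomes 0
  Position 4 '(': depth becomes 1
  Position 5 ')': depth becomes 0
  Position 6 '(': depth becomes 1
  Position 7 '(': depth becomes 2
  Position 8 ')': depth becomes 1
  Position 9 ')': depth becomes 0
Maximum depth reached: 2

2


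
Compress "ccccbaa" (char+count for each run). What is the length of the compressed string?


Input: ccccbaa
Runs:
  'c' x 4 => "c4"
  'b' x 1 => "b1"
  'a' x 2 => "a2"
Compressed: "c4b1a2"
Compressed length: 6

6


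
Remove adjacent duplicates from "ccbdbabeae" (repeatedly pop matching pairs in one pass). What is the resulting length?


Input: ccbdbabeae
Stack-based adjacent duplicate removal:
  Read 'c': push. Stack: c
  Read 'c': matches stack top 'c' => pop. Stack: (empty)
  Read 'b': push. Stack: b
  Read 'd': push. Stack: bd
  Read 'b': push. Stack: bdb
  Read 'a': push. Stack: bdba
  Read 'b': push. Stack: bdbab
  Read 'e': push. Stack: bdbabe
  Read 'a': push. Stack: bdbabea
  Read 'e': push. Stack: bdbabeae
Final stack: "bdbabeae" (length 8)

8


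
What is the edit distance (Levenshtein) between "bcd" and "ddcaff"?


Computing edit distance: "bcd" -> "ddcaff"
DP table:
           d    d    c    a    f    f
      0    1    2    3    4    5    6
  b   1    1    2    3    4    5    6
  c   2    2    2    2    3    4    5
  d   3    2    2    3    3    4    5
Edit distance = dp[3][6] = 5

5


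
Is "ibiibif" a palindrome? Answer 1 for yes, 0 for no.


Input: ibiibif
Reversed: fibiibi
  Compare pos 0 ('i') with pos 6 ('f'): MISMATCH
  Compare pos 1 ('b') with pos 5 ('i'): MISMATCH
  Compare pos 2 ('i') with pos 4 ('b'): MISMATCH
Result: not a palindrome

0


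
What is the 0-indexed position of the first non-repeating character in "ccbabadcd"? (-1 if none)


Input: ccbabadcd
Character frequencies:
  'a': 2
  'b': 2
  'c': 3
  'd': 2
Scanning left to right for freq == 1:
  Position 0 ('c'): freq=3, skip
  Position 1 ('c'): freq=3, skip
  Position 2 ('b'): freq=2, skip
  Position 3 ('a'): freq=2, skip
  Position 4 ('b'): freq=2, skip
  Position 5 ('a'): freq=2, skip
  Position 6 ('d'): freq=2, skip
  Position 7 ('c'): freq=3, skip
  Position 8 ('d'): freq=2, skip
  No unique character found => answer = -1

-1


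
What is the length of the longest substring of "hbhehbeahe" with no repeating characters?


Input: "hbhehbeahe"
Sliding window (track last position of each char):
  Position 0 ('h'): window [0,0] length 1 -- new best
  Position 1 ('b'): window [0,1] length 2 -- new best
  Position 2 ('h'): repeat (last at 0), move window start to 1
  Position 2 ('h'): window [1,2] length 2
  Position 3 ('e'): window [1,3] length 3 -- new best
  Position 4 ('h'): repeat (last at 2), move window start to 3
  Position 4 ('h'): window [3,4] length 2
  Position 5 ('b'): window [3,5] length 3
  Position 6 ('e'): repeat (last at 3), move window start to 4
  Position 6 ('e'): window [4,6] length 3
  Position 7 ('a'): window [4,7] length 4 -- new best
  Position 8 ('h'): repeat (last at 4), move window start to 5
  Position 8 ('h'): window [5,8] length 4
  Position 9 ('e'): repeat (last at 6), move window start to 7
  Position 9 ('e'): window [7,9] length 3
Longest substring with no repeats: "hbea" with length 4

4


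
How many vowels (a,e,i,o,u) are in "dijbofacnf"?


Input: dijbofacnf
Checking each character:
  'd' at position 0: consonant
  'i' at position 1: vowel (running total: 1)
  'j' at position 2: consonant
  'b' at position 3: consonant
  'o' at position 4: vowel (running total: 2)
  'f' at position 5: consonant
  'a' at position 6: vowel (running total: 3)
  'c' at position 7: consonant
  'n' at position 8: consonant
  'f' at position 9: consonant
Total vowels: 3

3


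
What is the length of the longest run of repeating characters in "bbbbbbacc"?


Input: "bbbbbbacc"
Scanning for longest run:
  Position 1 ('b'): continues run of 'b', length=2
  Position 2 ('b'): continues run of 'b', length=3
  Position 3 ('b'): continues run of 'b', length=4
  Position 4 ('b'): continues run of 'b', length=5
  Position 5 ('b'): continues run of 'b', length=6
  Position 6 ('a'): new char, reset run to 1
  Position 7 ('c'): new char, reset run to 1
  Position 8 ('c'): continues run of 'c', length=2
Longest run: 'b' with length 6

6


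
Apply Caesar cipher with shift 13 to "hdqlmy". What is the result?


Caesar cipher: shift "hdqlmy" by 13
  'h' (pos 7) + 13 = pos 20 = 'u'
  'd' (pos 3) + 13 = pos 16 = 'q'
  'q' (pos 16) + 13 = pos 3 = 'd'
  'l' (pos 11) + 13 = pos 24 = 'y'
  'm' (pos 12) + 13 = pos 25 = 'z'
  'y' (pos 24) + 13 = pos 11 = 'l'
Result: uqdyzl

uqdyzl


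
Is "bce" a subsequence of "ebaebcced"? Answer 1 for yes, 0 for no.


Check if "bce" is a subsequence of "ebaebcced"
Greedy scan:
  Position 0 ('e'): no match needed
  Position 1 ('b'): matches sub[0] = 'b'
  Position 2 ('a'): no match needed
  Position 3 ('e'): no match needed
  Position 4 ('b'): no match needed
  Position 5 ('c'): matches sub[1] = 'c'
  Position 6 ('c'): no match needed
  Position 7 ('e'): matches sub[2] = 'e'
  Position 8 ('d'): no match needed
All 3 characters matched => is a subsequence

1


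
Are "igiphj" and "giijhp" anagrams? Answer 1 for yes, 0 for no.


Strings: "igiphj", "giijhp"
Sorted first:  ghiijp
Sorted second: ghiijp
Sorted forms match => anagrams

1


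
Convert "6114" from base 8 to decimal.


Input: "6114" in base 8
Positional expansion:
  Digit '6' (value 6) x 8^3 = 3072
  Digit '1' (value 1) x 8^2 = 64
  Digit '1' (value 1) x 8^1 = 8
  Digit '4' (value 4) x 8^0 = 4
Sum = 3148

3148


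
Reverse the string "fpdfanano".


Input: fpdfanano
Reading characters right to left:
  Position 8: 'o'
  Position 7: 'n'
  Position 6: 'a'
  Position 5: 'n'
  Position 4: 'a'
  Position 3: 'f'
  Position 2: 'd'
  Position 1: 'p'
  Position 0: 'f'
Reversed: onanafdpf

onanafdpf


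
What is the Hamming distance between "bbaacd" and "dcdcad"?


Comparing "bbaacd" and "dcdcad" position by position:
  Position 0: 'b' vs 'd' => differ
  Position 1: 'b' vs 'c' => differ
  Position 2: 'a' vs 'd' => differ
  Position 3: 'a' vs 'c' => differ
  Position 4: 'c' vs 'a' => differ
  Position 5: 'd' vs 'd' => same
Total differences (Hamming distance): 5

5


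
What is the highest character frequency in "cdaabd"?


Input: cdaabd
Character counts:
  'a': 2
  'b': 1
  'c': 1
  'd': 2
Maximum frequency: 2

2


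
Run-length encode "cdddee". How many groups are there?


Input: cdddee
Scanning for consecutive runs:
  Group 1: 'c' x 1 (positions 0-0)
  Group 2: 'd' x 3 (positions 1-3)
  Group 3: 'e' x 2 (positions 4-5)
Total groups: 3

3


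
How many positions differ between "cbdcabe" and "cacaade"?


Comparing "cbdcabe" and "cacaade" position by position:
  Position 0: 'c' vs 'c' => same
  Position 1: 'b' vs 'a' => DIFFER
  Position 2: 'd' vs 'c' => DIFFER
  Position 3: 'c' vs 'a' => DIFFER
  Position 4: 'a' vs 'a' => same
  Position 5: 'b' vs 'd' => DIFFER
  Position 6: 'e' vs 'e' => same
Positions that differ: 4

4


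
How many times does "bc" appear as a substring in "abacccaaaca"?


Searching for "bc" in "abacccaaaca"
Scanning each position:
  Position 0: "ab" => no
  Position 1: "ba" => no
  Position 2: "ac" => no
  Position 3: "cc" => no
  Position 4: "cc" => no
  Position 5: "ca" => no
  Position 6: "aa" => no
  Position 7: "aa" => no
  Position 8: "ac" => no
  Position 9: "ca" => no
Total occurrences: 0

0


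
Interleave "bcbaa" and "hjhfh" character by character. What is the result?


Interleaving "bcbaa" and "hjhfh":
  Position 0: 'b' from first, 'h' from second => "bh"
  Position 1: 'c' from first, 'j' from second => "cj"
  Position 2: 'b' from first, 'h' from second => "bh"
  Position 3: 'a' from first, 'f' from second => "af"
  Position 4: 'a' from first, 'h' from second => "ah"
Result: bhcjbhafah

bhcjbhafah


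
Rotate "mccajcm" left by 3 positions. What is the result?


Input: "mccajcm", rotate left by 3
First 3 characters: "mcc"
Remaining characters: "ajcm"
Concatenate remaining + first: "ajcm" + "mcc" = "ajcmmcc"

ajcmmcc


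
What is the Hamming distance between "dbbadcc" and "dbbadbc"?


Comparing "dbbadcc" and "dbbadbc" position by position:
  Position 0: 'd' vs 'd' => same
  Position 1: 'b' vs 'b' => same
  Position 2: 'b' vs 'b' => same
  Position 3: 'a' vs 'a' => same
  Position 4: 'd' vs 'd' => same
  Position 5: 'c' vs 'b' => differ
  Position 6: 'c' vs 'c' => same
Total differences (Hamming distance): 1

1


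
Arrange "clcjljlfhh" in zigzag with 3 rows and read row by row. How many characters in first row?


Zigzag "clcjljlfhh" into 3 rows:
Placing characters:
  'c' => row 0
  'l' => row 1
  'c' => row 2
  'j' => row 1
  'l' => row 0
  'j' => row 1
  'l' => row 2
  'f' => row 1
  'h' => row 0
  'h' => row 1
Rows:
  Row 0: "clh"
  Row 1: "ljjfh"
  Row 2: "cl"
First row length: 3

3


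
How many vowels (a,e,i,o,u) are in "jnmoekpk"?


Input: jnmoekpk
Checking each character:
  'j' at position 0: consonant
  'n' at position 1: consonant
  'm' at position 2: consonant
  'o' at position 3: vowel (running total: 1)
  'e' at position 4: vowel (running total: 2)
  'k' at position 5: consonant
  'p' at position 6: consonant
  'k' at position 7: consonant
Total vowels: 2

2


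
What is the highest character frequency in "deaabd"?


Input: deaabd
Character counts:
  'a': 2
  'b': 1
  'd': 2
  'e': 1
Maximum frequency: 2

2


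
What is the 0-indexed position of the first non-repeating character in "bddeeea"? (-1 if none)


Input: bddeeea
Character frequencies:
  'a': 1
  'b': 1
  'd': 2
  'e': 3
Scanning left to right for freq == 1:
  Position 0 ('b'): unique! => answer = 0

0


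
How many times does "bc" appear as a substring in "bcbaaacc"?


Searching for "bc" in "bcbaaacc"
Scanning each position:
  Position 0: "bc" => MATCH
  Position 1: "cb" => no
  Position 2: "ba" => no
  Position 3: "aa" => no
  Position 4: "aa" => no
  Position 5: "ac" => no
  Position 6: "cc" => no
Total occurrences: 1

1


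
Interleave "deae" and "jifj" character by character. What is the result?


Interleaving "deae" and "jifj":
  Position 0: 'd' from first, 'j' from second => "dj"
  Position 1: 'e' from first, 'i' from second => "ei"
  Position 2: 'a' from first, 'f' from second => "af"
  Position 3: 'e' from first, 'j' from second => "ej"
Result: djeiafej

djeiafej


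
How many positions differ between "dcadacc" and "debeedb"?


Comparing "dcadacc" and "debeedb" position by position:
  Position 0: 'd' vs 'd' => same
  Position 1: 'c' vs 'e' => DIFFER
  Position 2: 'a' vs 'b' => DIFFER
  Position 3: 'd' vs 'e' => DIFFER
  Position 4: 'a' vs 'e' => DIFFER
  Position 5: 'c' vs 'd' => DIFFER
  Position 6: 'c' vs 'b' => DIFFER
Positions that differ: 6

6


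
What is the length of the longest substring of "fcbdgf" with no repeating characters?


Input: "fcbdgf"
Sliding window (track last position of each char):
  Position 0 ('f'): window [0,0] length 1 -- new best
  Position 1 ('c'): window [0,1] length 2 -- new best
  Position 2 ('b'): window [0,2] length 3 -- new best
  Position 3 ('d'): window [0,3] length 4 -- new best
  Position 4 ('g'): window [0,4] length 5 -- new best
  Position 5 ('f'): repeat (last at 0), move window start to 1
  Position 5 ('f'): window [1,5] length 5
Longest substring with no repeats: "fcbdg" with length 5

5


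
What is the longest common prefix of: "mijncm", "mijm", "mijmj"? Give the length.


Words: mijncm, mijm, mijmj
  Position 0: all 'm' => match
  Position 1: all 'i' => match
  Position 2: all 'j' => match
  Position 3: ('n', 'm', 'm') => mismatch, stop
LCP = "mij" (length 3)

3


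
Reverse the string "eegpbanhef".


Input: eegpbanhef
Reading characters right to left:
  Position 9: 'f'
  Position 8: 'e'
  Position 7: 'h'
  Position 6: 'n'
  Position 5: 'a'
  Position 4: 'b'
  Position 3: 'p'
  Position 2: 'g'
  Position 1: 'e'
  Position 0: 'e'
Reversed: fehnabpgee

fehnabpgee


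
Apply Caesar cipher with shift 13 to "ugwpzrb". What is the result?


Caesar cipher: shift "ugwpzrb" by 13
  'u' (pos 20) + 13 = pos 7 = 'h'
  'g' (pos 6) + 13 = pos 19 = 't'
  'w' (pos 22) + 13 = pos 9 = 'j'
  'p' (pos 15) + 13 = pos 2 = 'c'
  'z' (pos 25) + 13 = pos 12 = 'm'
  'r' (pos 17) + 13 = pos 4 = 'e'
  'b' (pos 1) + 13 = pos 14 = 'o'
Result: htjcmeo

htjcmeo


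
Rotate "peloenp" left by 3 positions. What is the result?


Input: "peloenp", rotate left by 3
First 3 characters: "pel"
Remaining characters: "oenp"
Concatenate remaining + first: "oenp" + "pel" = "oenppel"

oenppel


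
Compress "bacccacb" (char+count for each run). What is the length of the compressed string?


Input: bacccacb
Runs:
  'b' x 1 => "b1"
  'a' x 1 => "a1"
  'c' x 3 => "c3"
  'a' x 1 => "a1"
  'c' x 1 => "c1"
  'b' x 1 => "b1"
Compressed: "b1a1c3a1c1b1"
Compressed length: 12

12


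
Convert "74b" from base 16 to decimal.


Input: "74b" in base 16
Positional expansion:
  Digit '7' (value 7) x 16^2 = 1792
  Digit '4' (value 4) x 16^1 = 64
  Digit 'b' (value 11) x 16^0 = 11
Sum = 1867

1867


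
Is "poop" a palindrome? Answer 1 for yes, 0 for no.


Input: poop
Reversed: poop
  Compare pos 0 ('p') with pos 3 ('p'): match
  Compare pos 1 ('o') with pos 2 ('o'): match
Result: palindrome

1


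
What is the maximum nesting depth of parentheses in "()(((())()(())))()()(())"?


Input: "()(((())()(())))()()(())"
Tracking depth:
  Position 0 '(': depth becomes 1
  Position 1 ')': depth becomes 0
  Position 2 '(': depth becomes 1
  Position 3 '(': depth becomes 2
  Position 4 '(': depth becomes 3
  Position 5 '(': depth becomes 4
  Position 6 ')': depth becomes 3
  Position 7 ')': depth becomes 2
  Position 8 '(': depth becomes 3
  Position 9 ')': depth becomes 2
  Position 10 '(': depth becomes 3
  Position 11 '(': depth becomes 4
  Position 12 ')': depth becomes 3
  Position 13 ')': depth becomes 2
  Position 14 ')': depth becomes 1
  Position 15 ')': depth becomes 0
  Position 16 '(': depth becomes 1
  Position 17 ')': depth becomes 0
  Position 18 '(': depth becomes 1
  Position 19 ')': depth becomes 0
  Position 20 '(': depth becomes 1
  Position 21 '(': depth becomes 2
  Position 22 ')': depth becomes 1
  Position 23 ')': depth becomes 0
Maximum depth reached: 4

4


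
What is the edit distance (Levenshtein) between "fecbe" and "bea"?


Computing edit distance: "fecbe" -> "bea"
DP table:
           b    e    a
      0    1    2    3
  f   1    1    2    3
  e   2    2    1    2
  c   3    3    2    2
  b   4    3    3    3
  e   5    4    3    4
Edit distance = dp[5][3] = 4

4


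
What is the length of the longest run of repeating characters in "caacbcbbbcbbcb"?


Input: "caacbcbbbcbbcb"
Scanning for longest run:
  Position 1 ('a'): new char, reset run to 1
  Position 2 ('a'): continues run of 'a', length=2
  Position 3 ('c'): new char, reset run to 1
  Position 4 ('b'): new char, reset run to 1
  Position 5 ('c'): new char, reset run to 1
  Position 6 ('b'): new char, reset run to 1
  Position 7 ('b'): continues run of 'b', length=2
  Position 8 ('b'): continues run of 'b', length=3
  Position 9 ('c'): new char, reset run to 1
  Position 10 ('b'): new char, reset run to 1
  Position 11 ('b'): continues run of 'b', length=2
  Position 12 ('c'): new char, reset run to 1
  Position 13 ('b'): new char, reset run to 1
Longest run: 'b' with length 3

3


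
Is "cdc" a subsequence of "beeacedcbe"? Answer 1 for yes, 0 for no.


Check if "cdc" is a subsequence of "beeacedcbe"
Greedy scan:
  Position 0 ('b'): no match needed
  Position 1 ('e'): no match needed
  Position 2 ('e'): no match needed
  Position 3 ('a'): no match needed
  Position 4 ('c'): matches sub[0] = 'c'
  Position 5 ('e'): no match needed
  Position 6 ('d'): matches sub[1] = 'd'
  Position 7 ('c'): matches sub[2] = 'c'
  Position 8 ('b'): no match needed
  Position 9 ('e'): no match needed
All 3 characters matched => is a subsequence

1


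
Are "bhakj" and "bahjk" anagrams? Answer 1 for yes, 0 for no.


Strings: "bhakj", "bahjk"
Sorted first:  abhjk
Sorted second: abhjk
Sorted forms match => anagrams

1


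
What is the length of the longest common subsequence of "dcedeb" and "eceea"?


LCS of "dcedeb" and "eceea"
DP table:
           e    c    e    e    a
      0    0    0    0    0    0
  d   0    0    0    0    0    0
  c   0    0    1    1    1    1
  e   0    1    1    2    2    2
  d   0    1    1    2    2    2
  e   0    1    1    2    3    3
  b   0    1    1    2    3    3
LCS length = dp[6][5] = 3

3


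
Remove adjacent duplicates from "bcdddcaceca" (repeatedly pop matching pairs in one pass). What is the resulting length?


Input: bcdddcaceca
Stack-based adjacent duplicate removal:
  Read 'b': push. Stack: b
  Read 'c': push. Stack: bc
  Read 'd': push. Stack: bcd
  Read 'd': matches stack top 'd' => pop. Stack: bc
  Read 'd': push. Stack: bcd
  Read 'c': push. Stack: bcdc
  Read 'a': push. Stack: bcdca
  Read 'c': push. Stack: bcdcac
  Read 'e': push. Stack: bcdcace
  Read 'c': push. Stack: bcdcacec
  Read 'a': push. Stack: bcdcaceca
Final stack: "bcdcaceca" (length 9)

9


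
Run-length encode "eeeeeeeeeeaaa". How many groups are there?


Input: eeeeeeeeeeaaa
Scanning for consecutive runs:
  Group 1: 'e' x 10 (positions 0-9)
  Group 2: 'a' x 3 (positions 10-12)
Total groups: 2

2


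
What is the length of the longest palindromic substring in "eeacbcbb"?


Input: "eeacbcbb"
Checking substrings for palindromes:
  [3:6] "cbc" (len 3) => palindrome
  [4:7] "bcb" (len 3) => palindrome
  [0:2] "ee" (len 2) => palindrome
  [6:8] "bb" (len 2) => palindrome
Longest palindromic substring: "cbc" with length 3

3


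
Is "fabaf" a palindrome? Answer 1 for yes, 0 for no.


Input: fabaf
Reversed: fabaf
  Compare pos 0 ('f') with pos 4 ('f'): match
  Compare pos 1 ('a') with pos 3 ('a'): match
Result: palindrome

1


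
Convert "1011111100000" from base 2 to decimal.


Input: "1011111100000" in base 2
Positional expansion:
  Digit '1' (value 1) x 2^12 = 4096
  Digit '0' (value 0) x 2^11 = 0
  Digit '1' (value 1) x 2^10 = 1024
  Digit '1' (value 1) x 2^9 = 512
  Digit '1' (value 1) x 2^8 = 256
  Digit '1' (value 1) x 2^7 = 128
  Digit '1' (value 1) x 2^6 = 64
  Digit '1' (value 1) x 2^5 = 32
  Digit '0' (value 0) x 2^4 = 0
  Digit '0' (value 0) x 2^3 = 0
  Digit '0' (value 0) x 2^2 = 0
  Digit '0' (value 0) x 2^1 = 0
  Digit '0' (value 0) x 2^0 = 0
Sum = 6112

6112


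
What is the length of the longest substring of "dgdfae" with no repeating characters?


Input: "dgdfae"
Sliding window (track last position of each char):
  Position 0 ('d'): window [0,0] length 1 -- new best
  Position 1 ('g'): window [0,1] length 2 -- new best
  Position 2 ('d'): repeat (last at 0), move window start to 1
  Position 2 ('d'): window [1,2] length 2
  Position 3 ('f'): window [1,3] length 3 -- new best
  Position 4 ('a'): window [1,4] length 4 -- new best
  Position 5 ('e'): window [1,5] length 5 -- new best
Longest substring with no repeats: "gdfae" with length 5

5


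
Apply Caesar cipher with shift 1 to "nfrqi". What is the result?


Caesar cipher: shift "nfrqi" by 1
  'n' (pos 13) + 1 = pos 14 = 'o'
  'f' (pos 5) + 1 = pos 6 = 'g'
  'r' (pos 17) + 1 = pos 18 = 's'
  'q' (pos 16) + 1 = pos 17 = 'r'
  'i' (pos 8) + 1 = pos 9 = 'j'
Result: ogsrj

ogsrj


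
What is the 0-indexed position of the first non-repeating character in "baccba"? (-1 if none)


Input: baccba
Character frequencies:
  'a': 2
  'b': 2
  'c': 2
Scanning left to right for freq == 1:
  Position 0 ('b'): freq=2, skip
  Position 1 ('a'): freq=2, skip
  Position 2 ('c'): freq=2, skip
  Position 3 ('c'): freq=2, skip
  Position 4 ('b'): freq=2, skip
  Position 5 ('a'): freq=2, skip
  No unique character found => answer = -1

-1
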